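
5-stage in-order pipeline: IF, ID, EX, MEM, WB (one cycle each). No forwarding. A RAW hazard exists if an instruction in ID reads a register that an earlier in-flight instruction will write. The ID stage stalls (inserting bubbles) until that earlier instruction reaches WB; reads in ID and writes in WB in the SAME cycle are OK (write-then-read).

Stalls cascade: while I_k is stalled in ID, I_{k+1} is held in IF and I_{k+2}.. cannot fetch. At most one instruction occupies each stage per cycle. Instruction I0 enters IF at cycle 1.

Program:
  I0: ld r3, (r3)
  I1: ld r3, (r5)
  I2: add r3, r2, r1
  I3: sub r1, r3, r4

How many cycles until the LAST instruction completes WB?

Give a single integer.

I0 ld r3 <- r3: IF@1 ID@2 stall=0 (-) EX@3 MEM@4 WB@5
I1 ld r3 <- r5: IF@2 ID@3 stall=0 (-) EX@4 MEM@5 WB@6
I2 add r3 <- r2,r1: IF@3 ID@4 stall=0 (-) EX@5 MEM@6 WB@7
I3 sub r1 <- r3,r4: IF@4 ID@5 stall=2 (RAW on I2.r3 (WB@7)) EX@8 MEM@9 WB@10

Answer: 10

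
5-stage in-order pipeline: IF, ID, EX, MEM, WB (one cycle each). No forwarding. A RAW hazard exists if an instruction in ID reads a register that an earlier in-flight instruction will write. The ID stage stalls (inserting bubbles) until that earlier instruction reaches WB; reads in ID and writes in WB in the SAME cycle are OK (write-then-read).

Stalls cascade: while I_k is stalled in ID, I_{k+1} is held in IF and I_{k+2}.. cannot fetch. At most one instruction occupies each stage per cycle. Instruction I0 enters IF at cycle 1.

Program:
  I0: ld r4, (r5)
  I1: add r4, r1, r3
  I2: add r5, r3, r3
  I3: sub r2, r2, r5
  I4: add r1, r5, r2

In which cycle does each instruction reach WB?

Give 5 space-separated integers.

I0 ld r4 <- r5: IF@1 ID@2 stall=0 (-) EX@3 MEM@4 WB@5
I1 add r4 <- r1,r3: IF@2 ID@3 stall=0 (-) EX@4 MEM@5 WB@6
I2 add r5 <- r3,r3: IF@3 ID@4 stall=0 (-) EX@5 MEM@6 WB@7
I3 sub r2 <- r2,r5: IF@4 ID@5 stall=2 (RAW on I2.r5 (WB@7)) EX@8 MEM@9 WB@10
I4 add r1 <- r5,r2: IF@5 ID@8 stall=2 (RAW on I3.r2 (WB@10)) EX@11 MEM@12 WB@13

Answer: 5 6 7 10 13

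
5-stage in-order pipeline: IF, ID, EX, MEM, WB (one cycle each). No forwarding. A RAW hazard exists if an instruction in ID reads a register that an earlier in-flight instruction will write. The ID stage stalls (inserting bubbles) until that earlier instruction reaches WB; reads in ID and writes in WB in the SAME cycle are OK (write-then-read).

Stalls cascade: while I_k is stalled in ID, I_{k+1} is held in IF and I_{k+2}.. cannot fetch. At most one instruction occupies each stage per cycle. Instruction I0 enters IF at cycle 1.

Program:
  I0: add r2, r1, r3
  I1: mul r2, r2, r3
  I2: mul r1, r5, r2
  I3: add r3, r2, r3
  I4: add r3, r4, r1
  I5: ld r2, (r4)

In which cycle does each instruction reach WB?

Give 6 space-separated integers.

Answer: 5 8 11 12 14 15

Derivation:
I0 add r2 <- r1,r3: IF@1 ID@2 stall=0 (-) EX@3 MEM@4 WB@5
I1 mul r2 <- r2,r3: IF@2 ID@3 stall=2 (RAW on I0.r2 (WB@5)) EX@6 MEM@7 WB@8
I2 mul r1 <- r5,r2: IF@3 ID@6 stall=2 (RAW on I1.r2 (WB@8)) EX@9 MEM@10 WB@11
I3 add r3 <- r2,r3: IF@6 ID@9 stall=0 (-) EX@10 MEM@11 WB@12
I4 add r3 <- r4,r1: IF@9 ID@10 stall=1 (RAW on I2.r1 (WB@11)) EX@12 MEM@13 WB@14
I5 ld r2 <- r4: IF@10 ID@12 stall=0 (-) EX@13 MEM@14 WB@15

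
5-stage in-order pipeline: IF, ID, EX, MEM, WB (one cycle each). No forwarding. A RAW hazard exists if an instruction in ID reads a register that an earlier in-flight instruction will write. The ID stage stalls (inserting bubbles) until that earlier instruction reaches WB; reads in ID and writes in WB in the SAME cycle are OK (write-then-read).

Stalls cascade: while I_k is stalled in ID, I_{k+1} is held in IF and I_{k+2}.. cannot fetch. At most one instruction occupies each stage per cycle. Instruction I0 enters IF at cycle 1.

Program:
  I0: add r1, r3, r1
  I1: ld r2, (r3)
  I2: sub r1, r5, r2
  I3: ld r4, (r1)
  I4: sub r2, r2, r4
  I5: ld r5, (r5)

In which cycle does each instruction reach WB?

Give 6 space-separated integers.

Answer: 5 6 9 12 15 16

Derivation:
I0 add r1 <- r3,r1: IF@1 ID@2 stall=0 (-) EX@3 MEM@4 WB@5
I1 ld r2 <- r3: IF@2 ID@3 stall=0 (-) EX@4 MEM@5 WB@6
I2 sub r1 <- r5,r2: IF@3 ID@4 stall=2 (RAW on I1.r2 (WB@6)) EX@7 MEM@8 WB@9
I3 ld r4 <- r1: IF@4 ID@7 stall=2 (RAW on I2.r1 (WB@9)) EX@10 MEM@11 WB@12
I4 sub r2 <- r2,r4: IF@7 ID@10 stall=2 (RAW on I3.r4 (WB@12)) EX@13 MEM@14 WB@15
I5 ld r5 <- r5: IF@10 ID@13 stall=0 (-) EX@14 MEM@15 WB@16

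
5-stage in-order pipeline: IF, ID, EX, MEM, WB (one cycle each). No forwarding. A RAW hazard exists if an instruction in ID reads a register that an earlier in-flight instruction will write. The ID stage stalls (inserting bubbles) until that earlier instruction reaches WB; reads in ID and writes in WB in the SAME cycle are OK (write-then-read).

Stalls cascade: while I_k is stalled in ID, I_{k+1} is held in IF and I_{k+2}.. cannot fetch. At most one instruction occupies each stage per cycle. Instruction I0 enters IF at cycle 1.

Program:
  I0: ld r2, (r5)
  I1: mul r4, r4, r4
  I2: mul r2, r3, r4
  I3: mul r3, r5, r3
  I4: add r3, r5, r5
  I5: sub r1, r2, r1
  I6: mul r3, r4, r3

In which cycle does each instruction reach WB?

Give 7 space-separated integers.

Answer: 5 6 9 10 11 12 14

Derivation:
I0 ld r2 <- r5: IF@1 ID@2 stall=0 (-) EX@3 MEM@4 WB@5
I1 mul r4 <- r4,r4: IF@2 ID@3 stall=0 (-) EX@4 MEM@5 WB@6
I2 mul r2 <- r3,r4: IF@3 ID@4 stall=2 (RAW on I1.r4 (WB@6)) EX@7 MEM@8 WB@9
I3 mul r3 <- r5,r3: IF@4 ID@7 stall=0 (-) EX@8 MEM@9 WB@10
I4 add r3 <- r5,r5: IF@7 ID@8 stall=0 (-) EX@9 MEM@10 WB@11
I5 sub r1 <- r2,r1: IF@8 ID@9 stall=0 (-) EX@10 MEM@11 WB@12
I6 mul r3 <- r4,r3: IF@9 ID@10 stall=1 (RAW on I4.r3 (WB@11)) EX@12 MEM@13 WB@14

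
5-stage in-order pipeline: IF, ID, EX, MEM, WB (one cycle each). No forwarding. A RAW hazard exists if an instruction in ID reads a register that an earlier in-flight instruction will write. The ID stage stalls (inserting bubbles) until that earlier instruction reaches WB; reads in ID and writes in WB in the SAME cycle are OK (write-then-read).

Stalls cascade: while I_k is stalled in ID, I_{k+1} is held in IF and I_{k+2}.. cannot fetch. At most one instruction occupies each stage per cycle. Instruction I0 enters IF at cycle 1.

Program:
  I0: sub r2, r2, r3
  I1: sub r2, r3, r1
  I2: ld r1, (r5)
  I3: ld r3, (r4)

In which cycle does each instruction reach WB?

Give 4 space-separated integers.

I0 sub r2 <- r2,r3: IF@1 ID@2 stall=0 (-) EX@3 MEM@4 WB@5
I1 sub r2 <- r3,r1: IF@2 ID@3 stall=0 (-) EX@4 MEM@5 WB@6
I2 ld r1 <- r5: IF@3 ID@4 stall=0 (-) EX@5 MEM@6 WB@7
I3 ld r3 <- r4: IF@4 ID@5 stall=0 (-) EX@6 MEM@7 WB@8

Answer: 5 6 7 8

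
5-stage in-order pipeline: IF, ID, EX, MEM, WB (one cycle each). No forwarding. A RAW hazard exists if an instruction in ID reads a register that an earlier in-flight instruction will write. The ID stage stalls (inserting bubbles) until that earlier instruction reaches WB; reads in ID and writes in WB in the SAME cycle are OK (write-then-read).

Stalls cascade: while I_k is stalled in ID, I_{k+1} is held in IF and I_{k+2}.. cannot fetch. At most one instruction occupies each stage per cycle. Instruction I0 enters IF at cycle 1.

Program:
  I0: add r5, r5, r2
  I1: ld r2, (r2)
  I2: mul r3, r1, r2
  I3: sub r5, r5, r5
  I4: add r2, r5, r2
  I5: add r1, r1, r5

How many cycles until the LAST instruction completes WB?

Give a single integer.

Answer: 14

Derivation:
I0 add r5 <- r5,r2: IF@1 ID@2 stall=0 (-) EX@3 MEM@4 WB@5
I1 ld r2 <- r2: IF@2 ID@3 stall=0 (-) EX@4 MEM@5 WB@6
I2 mul r3 <- r1,r2: IF@3 ID@4 stall=2 (RAW on I1.r2 (WB@6)) EX@7 MEM@8 WB@9
I3 sub r5 <- r5,r5: IF@4 ID@7 stall=0 (-) EX@8 MEM@9 WB@10
I4 add r2 <- r5,r2: IF@7 ID@8 stall=2 (RAW on I3.r5 (WB@10)) EX@11 MEM@12 WB@13
I5 add r1 <- r1,r5: IF@8 ID@11 stall=0 (-) EX@12 MEM@13 WB@14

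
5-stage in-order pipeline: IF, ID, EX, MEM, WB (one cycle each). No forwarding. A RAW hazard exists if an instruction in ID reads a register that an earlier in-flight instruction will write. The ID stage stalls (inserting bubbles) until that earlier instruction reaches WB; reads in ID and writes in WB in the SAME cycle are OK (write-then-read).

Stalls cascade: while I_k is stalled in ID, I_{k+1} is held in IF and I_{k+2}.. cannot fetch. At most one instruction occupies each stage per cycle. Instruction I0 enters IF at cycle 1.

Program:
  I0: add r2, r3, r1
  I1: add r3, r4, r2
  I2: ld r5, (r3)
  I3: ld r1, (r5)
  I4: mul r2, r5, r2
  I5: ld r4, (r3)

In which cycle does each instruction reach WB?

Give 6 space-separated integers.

I0 add r2 <- r3,r1: IF@1 ID@2 stall=0 (-) EX@3 MEM@4 WB@5
I1 add r3 <- r4,r2: IF@2 ID@3 stall=2 (RAW on I0.r2 (WB@5)) EX@6 MEM@7 WB@8
I2 ld r5 <- r3: IF@3 ID@6 stall=2 (RAW on I1.r3 (WB@8)) EX@9 MEM@10 WB@11
I3 ld r1 <- r5: IF@6 ID@9 stall=2 (RAW on I2.r5 (WB@11)) EX@12 MEM@13 WB@14
I4 mul r2 <- r5,r2: IF@9 ID@12 stall=0 (-) EX@13 MEM@14 WB@15
I5 ld r4 <- r3: IF@12 ID@13 stall=0 (-) EX@14 MEM@15 WB@16

Answer: 5 8 11 14 15 16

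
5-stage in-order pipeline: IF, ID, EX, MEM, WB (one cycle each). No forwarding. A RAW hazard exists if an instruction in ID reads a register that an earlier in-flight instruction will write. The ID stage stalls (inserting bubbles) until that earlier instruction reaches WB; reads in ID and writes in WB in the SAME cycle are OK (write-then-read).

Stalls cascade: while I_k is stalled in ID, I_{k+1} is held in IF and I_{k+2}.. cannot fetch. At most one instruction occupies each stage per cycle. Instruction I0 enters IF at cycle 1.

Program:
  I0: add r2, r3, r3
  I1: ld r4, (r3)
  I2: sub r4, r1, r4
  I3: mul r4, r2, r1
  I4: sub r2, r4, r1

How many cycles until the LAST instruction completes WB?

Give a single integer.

Answer: 13

Derivation:
I0 add r2 <- r3,r3: IF@1 ID@2 stall=0 (-) EX@3 MEM@4 WB@5
I1 ld r4 <- r3: IF@2 ID@3 stall=0 (-) EX@4 MEM@5 WB@6
I2 sub r4 <- r1,r4: IF@3 ID@4 stall=2 (RAW on I1.r4 (WB@6)) EX@7 MEM@8 WB@9
I3 mul r4 <- r2,r1: IF@4 ID@7 stall=0 (-) EX@8 MEM@9 WB@10
I4 sub r2 <- r4,r1: IF@7 ID@8 stall=2 (RAW on I3.r4 (WB@10)) EX@11 MEM@12 WB@13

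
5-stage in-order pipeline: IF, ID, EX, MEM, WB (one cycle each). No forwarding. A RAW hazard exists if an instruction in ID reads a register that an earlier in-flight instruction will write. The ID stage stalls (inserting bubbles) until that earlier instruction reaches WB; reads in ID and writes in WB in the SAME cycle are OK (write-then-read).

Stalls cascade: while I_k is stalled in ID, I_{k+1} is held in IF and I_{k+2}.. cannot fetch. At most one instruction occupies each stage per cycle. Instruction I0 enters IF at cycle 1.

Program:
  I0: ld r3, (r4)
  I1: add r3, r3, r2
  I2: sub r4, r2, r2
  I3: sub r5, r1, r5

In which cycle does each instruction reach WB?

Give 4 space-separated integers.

Answer: 5 8 9 10

Derivation:
I0 ld r3 <- r4: IF@1 ID@2 stall=0 (-) EX@3 MEM@4 WB@5
I1 add r3 <- r3,r2: IF@2 ID@3 stall=2 (RAW on I0.r3 (WB@5)) EX@6 MEM@7 WB@8
I2 sub r4 <- r2,r2: IF@3 ID@6 stall=0 (-) EX@7 MEM@8 WB@9
I3 sub r5 <- r1,r5: IF@6 ID@7 stall=0 (-) EX@8 MEM@9 WB@10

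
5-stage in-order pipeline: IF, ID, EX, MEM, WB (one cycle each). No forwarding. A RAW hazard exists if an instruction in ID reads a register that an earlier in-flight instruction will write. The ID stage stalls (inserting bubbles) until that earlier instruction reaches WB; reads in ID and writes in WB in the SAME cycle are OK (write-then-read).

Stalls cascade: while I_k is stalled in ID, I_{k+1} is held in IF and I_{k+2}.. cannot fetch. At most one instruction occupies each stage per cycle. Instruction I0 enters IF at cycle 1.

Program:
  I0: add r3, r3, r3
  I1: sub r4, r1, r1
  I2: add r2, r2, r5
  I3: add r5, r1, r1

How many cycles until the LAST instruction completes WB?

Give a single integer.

I0 add r3 <- r3,r3: IF@1 ID@2 stall=0 (-) EX@3 MEM@4 WB@5
I1 sub r4 <- r1,r1: IF@2 ID@3 stall=0 (-) EX@4 MEM@5 WB@6
I2 add r2 <- r2,r5: IF@3 ID@4 stall=0 (-) EX@5 MEM@6 WB@7
I3 add r5 <- r1,r1: IF@4 ID@5 stall=0 (-) EX@6 MEM@7 WB@8

Answer: 8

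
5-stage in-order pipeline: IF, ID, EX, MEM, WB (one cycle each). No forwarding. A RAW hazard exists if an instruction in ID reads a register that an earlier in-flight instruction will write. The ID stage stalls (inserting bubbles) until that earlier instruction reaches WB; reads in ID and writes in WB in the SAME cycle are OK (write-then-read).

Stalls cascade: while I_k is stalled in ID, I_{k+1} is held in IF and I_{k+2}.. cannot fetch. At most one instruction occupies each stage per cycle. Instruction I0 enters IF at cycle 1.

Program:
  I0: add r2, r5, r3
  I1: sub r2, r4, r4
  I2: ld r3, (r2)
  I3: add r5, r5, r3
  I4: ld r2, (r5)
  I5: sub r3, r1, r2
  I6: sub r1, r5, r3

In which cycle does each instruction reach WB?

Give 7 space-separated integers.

I0 add r2 <- r5,r3: IF@1 ID@2 stall=0 (-) EX@3 MEM@4 WB@5
I1 sub r2 <- r4,r4: IF@2 ID@3 stall=0 (-) EX@4 MEM@5 WB@6
I2 ld r3 <- r2: IF@3 ID@4 stall=2 (RAW on I1.r2 (WB@6)) EX@7 MEM@8 WB@9
I3 add r5 <- r5,r3: IF@4 ID@7 stall=2 (RAW on I2.r3 (WB@9)) EX@10 MEM@11 WB@12
I4 ld r2 <- r5: IF@7 ID@10 stall=2 (RAW on I3.r5 (WB@12)) EX@13 MEM@14 WB@15
I5 sub r3 <- r1,r2: IF@10 ID@13 stall=2 (RAW on I4.r2 (WB@15)) EX@16 MEM@17 WB@18
I6 sub r1 <- r5,r3: IF@13 ID@16 stall=2 (RAW on I5.r3 (WB@18)) EX@19 MEM@20 WB@21

Answer: 5 6 9 12 15 18 21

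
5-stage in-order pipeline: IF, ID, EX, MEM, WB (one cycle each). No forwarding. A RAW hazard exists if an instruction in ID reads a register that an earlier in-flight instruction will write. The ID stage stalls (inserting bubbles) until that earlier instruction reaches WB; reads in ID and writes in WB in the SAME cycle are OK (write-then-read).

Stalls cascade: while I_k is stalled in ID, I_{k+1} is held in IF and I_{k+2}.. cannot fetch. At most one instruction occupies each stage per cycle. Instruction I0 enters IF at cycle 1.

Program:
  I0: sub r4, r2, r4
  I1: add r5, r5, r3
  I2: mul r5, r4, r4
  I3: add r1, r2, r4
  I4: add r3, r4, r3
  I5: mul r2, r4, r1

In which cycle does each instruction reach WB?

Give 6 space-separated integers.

Answer: 5 6 8 9 10 12

Derivation:
I0 sub r4 <- r2,r4: IF@1 ID@2 stall=0 (-) EX@3 MEM@4 WB@5
I1 add r5 <- r5,r3: IF@2 ID@3 stall=0 (-) EX@4 MEM@5 WB@6
I2 mul r5 <- r4,r4: IF@3 ID@4 stall=1 (RAW on I0.r4 (WB@5)) EX@6 MEM@7 WB@8
I3 add r1 <- r2,r4: IF@4 ID@6 stall=0 (-) EX@7 MEM@8 WB@9
I4 add r3 <- r4,r3: IF@6 ID@7 stall=0 (-) EX@8 MEM@9 WB@10
I5 mul r2 <- r4,r1: IF@7 ID@8 stall=1 (RAW on I3.r1 (WB@9)) EX@10 MEM@11 WB@12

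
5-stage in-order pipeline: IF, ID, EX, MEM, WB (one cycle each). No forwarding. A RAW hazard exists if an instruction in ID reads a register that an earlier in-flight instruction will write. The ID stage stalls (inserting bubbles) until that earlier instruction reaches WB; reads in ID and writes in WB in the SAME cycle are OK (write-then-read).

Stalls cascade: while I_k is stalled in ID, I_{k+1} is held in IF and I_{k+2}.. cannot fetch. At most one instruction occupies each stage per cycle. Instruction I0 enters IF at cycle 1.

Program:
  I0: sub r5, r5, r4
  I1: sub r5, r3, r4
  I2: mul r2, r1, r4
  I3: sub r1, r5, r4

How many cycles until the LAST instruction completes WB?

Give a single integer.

Answer: 9

Derivation:
I0 sub r5 <- r5,r4: IF@1 ID@2 stall=0 (-) EX@3 MEM@4 WB@5
I1 sub r5 <- r3,r4: IF@2 ID@3 stall=0 (-) EX@4 MEM@5 WB@6
I2 mul r2 <- r1,r4: IF@3 ID@4 stall=0 (-) EX@5 MEM@6 WB@7
I3 sub r1 <- r5,r4: IF@4 ID@5 stall=1 (RAW on I1.r5 (WB@6)) EX@7 MEM@8 WB@9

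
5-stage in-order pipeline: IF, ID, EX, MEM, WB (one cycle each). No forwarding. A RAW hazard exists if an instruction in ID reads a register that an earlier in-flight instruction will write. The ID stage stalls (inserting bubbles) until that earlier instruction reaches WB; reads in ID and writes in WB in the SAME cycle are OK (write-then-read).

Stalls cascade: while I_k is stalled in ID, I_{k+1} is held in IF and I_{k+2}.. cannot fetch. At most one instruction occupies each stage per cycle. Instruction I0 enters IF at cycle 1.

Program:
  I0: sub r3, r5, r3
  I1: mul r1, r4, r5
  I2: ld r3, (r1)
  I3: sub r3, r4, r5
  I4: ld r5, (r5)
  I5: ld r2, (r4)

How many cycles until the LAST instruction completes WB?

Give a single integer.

Answer: 12

Derivation:
I0 sub r3 <- r5,r3: IF@1 ID@2 stall=0 (-) EX@3 MEM@4 WB@5
I1 mul r1 <- r4,r5: IF@2 ID@3 stall=0 (-) EX@4 MEM@5 WB@6
I2 ld r3 <- r1: IF@3 ID@4 stall=2 (RAW on I1.r1 (WB@6)) EX@7 MEM@8 WB@9
I3 sub r3 <- r4,r5: IF@4 ID@7 stall=0 (-) EX@8 MEM@9 WB@10
I4 ld r5 <- r5: IF@7 ID@8 stall=0 (-) EX@9 MEM@10 WB@11
I5 ld r2 <- r4: IF@8 ID@9 stall=0 (-) EX@10 MEM@11 WB@12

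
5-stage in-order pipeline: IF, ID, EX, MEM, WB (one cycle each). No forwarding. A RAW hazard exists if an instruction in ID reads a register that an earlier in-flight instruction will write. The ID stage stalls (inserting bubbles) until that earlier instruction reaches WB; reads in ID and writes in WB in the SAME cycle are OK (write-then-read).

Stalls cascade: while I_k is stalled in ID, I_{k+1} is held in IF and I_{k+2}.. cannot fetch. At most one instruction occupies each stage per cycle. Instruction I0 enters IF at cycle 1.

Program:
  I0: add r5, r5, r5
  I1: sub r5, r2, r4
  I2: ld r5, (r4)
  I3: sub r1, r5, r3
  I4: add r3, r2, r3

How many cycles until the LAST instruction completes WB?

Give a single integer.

I0 add r5 <- r5,r5: IF@1 ID@2 stall=0 (-) EX@3 MEM@4 WB@5
I1 sub r5 <- r2,r4: IF@2 ID@3 stall=0 (-) EX@4 MEM@5 WB@6
I2 ld r5 <- r4: IF@3 ID@4 stall=0 (-) EX@5 MEM@6 WB@7
I3 sub r1 <- r5,r3: IF@4 ID@5 stall=2 (RAW on I2.r5 (WB@7)) EX@8 MEM@9 WB@10
I4 add r3 <- r2,r3: IF@5 ID@8 stall=0 (-) EX@9 MEM@10 WB@11

Answer: 11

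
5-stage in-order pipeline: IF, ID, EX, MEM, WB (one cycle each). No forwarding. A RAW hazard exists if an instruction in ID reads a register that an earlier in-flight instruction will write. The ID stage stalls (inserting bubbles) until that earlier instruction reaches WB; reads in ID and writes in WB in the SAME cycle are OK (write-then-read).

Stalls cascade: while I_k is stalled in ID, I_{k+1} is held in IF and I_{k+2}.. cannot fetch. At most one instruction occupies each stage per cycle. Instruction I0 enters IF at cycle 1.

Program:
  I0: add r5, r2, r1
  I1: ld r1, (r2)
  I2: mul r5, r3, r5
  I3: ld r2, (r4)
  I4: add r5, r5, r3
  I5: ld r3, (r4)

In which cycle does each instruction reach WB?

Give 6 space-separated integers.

I0 add r5 <- r2,r1: IF@1 ID@2 stall=0 (-) EX@3 MEM@4 WB@5
I1 ld r1 <- r2: IF@2 ID@3 stall=0 (-) EX@4 MEM@5 WB@6
I2 mul r5 <- r3,r5: IF@3 ID@4 stall=1 (RAW on I0.r5 (WB@5)) EX@6 MEM@7 WB@8
I3 ld r2 <- r4: IF@4 ID@6 stall=0 (-) EX@7 MEM@8 WB@9
I4 add r5 <- r5,r3: IF@6 ID@7 stall=1 (RAW on I2.r5 (WB@8)) EX@9 MEM@10 WB@11
I5 ld r3 <- r4: IF@7 ID@9 stall=0 (-) EX@10 MEM@11 WB@12

Answer: 5 6 8 9 11 12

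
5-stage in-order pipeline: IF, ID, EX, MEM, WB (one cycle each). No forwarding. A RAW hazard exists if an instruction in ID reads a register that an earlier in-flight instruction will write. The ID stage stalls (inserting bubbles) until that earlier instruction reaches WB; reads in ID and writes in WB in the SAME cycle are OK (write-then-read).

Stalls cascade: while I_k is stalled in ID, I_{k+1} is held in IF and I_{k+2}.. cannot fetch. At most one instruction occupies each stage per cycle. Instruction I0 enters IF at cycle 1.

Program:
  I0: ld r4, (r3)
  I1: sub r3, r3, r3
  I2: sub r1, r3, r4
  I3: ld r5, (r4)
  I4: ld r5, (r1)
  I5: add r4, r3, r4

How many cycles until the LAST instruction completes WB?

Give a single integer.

Answer: 13

Derivation:
I0 ld r4 <- r3: IF@1 ID@2 stall=0 (-) EX@3 MEM@4 WB@5
I1 sub r3 <- r3,r3: IF@2 ID@3 stall=0 (-) EX@4 MEM@5 WB@6
I2 sub r1 <- r3,r4: IF@3 ID@4 stall=2 (RAW on I1.r3 (WB@6)) EX@7 MEM@8 WB@9
I3 ld r5 <- r4: IF@4 ID@7 stall=0 (-) EX@8 MEM@9 WB@10
I4 ld r5 <- r1: IF@7 ID@8 stall=1 (RAW on I2.r1 (WB@9)) EX@10 MEM@11 WB@12
I5 add r4 <- r3,r4: IF@8 ID@10 stall=0 (-) EX@11 MEM@12 WB@13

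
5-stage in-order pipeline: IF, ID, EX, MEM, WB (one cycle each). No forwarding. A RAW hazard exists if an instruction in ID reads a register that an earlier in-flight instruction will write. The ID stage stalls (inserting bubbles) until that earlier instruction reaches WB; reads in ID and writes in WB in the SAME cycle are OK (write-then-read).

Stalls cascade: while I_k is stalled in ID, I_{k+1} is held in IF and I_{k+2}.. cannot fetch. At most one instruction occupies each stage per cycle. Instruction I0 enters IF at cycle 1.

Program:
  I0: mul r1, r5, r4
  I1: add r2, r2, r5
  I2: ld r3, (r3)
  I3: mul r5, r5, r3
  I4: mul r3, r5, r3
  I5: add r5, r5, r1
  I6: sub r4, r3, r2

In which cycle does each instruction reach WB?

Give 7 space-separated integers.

I0 mul r1 <- r5,r4: IF@1 ID@2 stall=0 (-) EX@3 MEM@4 WB@5
I1 add r2 <- r2,r5: IF@2 ID@3 stall=0 (-) EX@4 MEM@5 WB@6
I2 ld r3 <- r3: IF@3 ID@4 stall=0 (-) EX@5 MEM@6 WB@7
I3 mul r5 <- r5,r3: IF@4 ID@5 stall=2 (RAW on I2.r3 (WB@7)) EX@8 MEM@9 WB@10
I4 mul r3 <- r5,r3: IF@5 ID@8 stall=2 (RAW on I3.r5 (WB@10)) EX@11 MEM@12 WB@13
I5 add r5 <- r5,r1: IF@8 ID@11 stall=0 (-) EX@12 MEM@13 WB@14
I6 sub r4 <- r3,r2: IF@11 ID@12 stall=1 (RAW on I4.r3 (WB@13)) EX@14 MEM@15 WB@16

Answer: 5 6 7 10 13 14 16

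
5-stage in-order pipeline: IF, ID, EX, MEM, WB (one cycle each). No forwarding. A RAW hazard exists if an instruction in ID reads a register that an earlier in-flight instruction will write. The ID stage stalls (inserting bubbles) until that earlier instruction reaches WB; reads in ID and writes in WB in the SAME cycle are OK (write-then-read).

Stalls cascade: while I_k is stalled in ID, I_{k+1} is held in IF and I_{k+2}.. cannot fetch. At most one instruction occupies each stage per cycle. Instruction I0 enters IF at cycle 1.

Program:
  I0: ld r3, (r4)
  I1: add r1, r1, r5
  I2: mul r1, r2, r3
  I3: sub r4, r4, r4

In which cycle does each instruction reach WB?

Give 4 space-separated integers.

Answer: 5 6 8 9

Derivation:
I0 ld r3 <- r4: IF@1 ID@2 stall=0 (-) EX@3 MEM@4 WB@5
I1 add r1 <- r1,r5: IF@2 ID@3 stall=0 (-) EX@4 MEM@5 WB@6
I2 mul r1 <- r2,r3: IF@3 ID@4 stall=1 (RAW on I0.r3 (WB@5)) EX@6 MEM@7 WB@8
I3 sub r4 <- r4,r4: IF@4 ID@6 stall=0 (-) EX@7 MEM@8 WB@9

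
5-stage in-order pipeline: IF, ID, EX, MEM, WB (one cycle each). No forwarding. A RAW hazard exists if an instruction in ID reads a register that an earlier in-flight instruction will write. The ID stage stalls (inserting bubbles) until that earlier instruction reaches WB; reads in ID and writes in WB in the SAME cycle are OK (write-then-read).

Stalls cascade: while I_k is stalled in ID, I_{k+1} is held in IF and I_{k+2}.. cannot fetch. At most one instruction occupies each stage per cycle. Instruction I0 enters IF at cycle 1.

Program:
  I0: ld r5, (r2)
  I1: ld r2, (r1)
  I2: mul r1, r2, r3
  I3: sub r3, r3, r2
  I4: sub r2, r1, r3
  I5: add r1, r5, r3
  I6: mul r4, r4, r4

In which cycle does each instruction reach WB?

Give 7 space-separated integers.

I0 ld r5 <- r2: IF@1 ID@2 stall=0 (-) EX@3 MEM@4 WB@5
I1 ld r2 <- r1: IF@2 ID@3 stall=0 (-) EX@4 MEM@5 WB@6
I2 mul r1 <- r2,r3: IF@3 ID@4 stall=2 (RAW on I1.r2 (WB@6)) EX@7 MEM@8 WB@9
I3 sub r3 <- r3,r2: IF@4 ID@7 stall=0 (-) EX@8 MEM@9 WB@10
I4 sub r2 <- r1,r3: IF@7 ID@8 stall=2 (RAW on I3.r3 (WB@10)) EX@11 MEM@12 WB@13
I5 add r1 <- r5,r3: IF@8 ID@11 stall=0 (-) EX@12 MEM@13 WB@14
I6 mul r4 <- r4,r4: IF@11 ID@12 stall=0 (-) EX@13 MEM@14 WB@15

Answer: 5 6 9 10 13 14 15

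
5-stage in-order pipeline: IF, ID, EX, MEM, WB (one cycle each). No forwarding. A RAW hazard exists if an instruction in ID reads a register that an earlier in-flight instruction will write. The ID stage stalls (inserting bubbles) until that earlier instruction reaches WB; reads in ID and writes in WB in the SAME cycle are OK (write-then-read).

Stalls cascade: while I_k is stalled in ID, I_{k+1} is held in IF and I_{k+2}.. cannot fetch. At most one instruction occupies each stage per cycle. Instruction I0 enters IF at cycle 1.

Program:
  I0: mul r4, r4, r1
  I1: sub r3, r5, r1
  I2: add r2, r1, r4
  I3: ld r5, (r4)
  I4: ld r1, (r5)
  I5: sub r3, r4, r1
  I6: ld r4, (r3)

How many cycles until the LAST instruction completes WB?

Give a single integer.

I0 mul r4 <- r4,r1: IF@1 ID@2 stall=0 (-) EX@3 MEM@4 WB@5
I1 sub r3 <- r5,r1: IF@2 ID@3 stall=0 (-) EX@4 MEM@5 WB@6
I2 add r2 <- r1,r4: IF@3 ID@4 stall=1 (RAW on I0.r4 (WB@5)) EX@6 MEM@7 WB@8
I3 ld r5 <- r4: IF@4 ID@6 stall=0 (-) EX@7 MEM@8 WB@9
I4 ld r1 <- r5: IF@6 ID@7 stall=2 (RAW on I3.r5 (WB@9)) EX@10 MEM@11 WB@12
I5 sub r3 <- r4,r1: IF@7 ID@10 stall=2 (RAW on I4.r1 (WB@12)) EX@13 MEM@14 WB@15
I6 ld r4 <- r3: IF@10 ID@13 stall=2 (RAW on I5.r3 (WB@15)) EX@16 MEM@17 WB@18

Answer: 18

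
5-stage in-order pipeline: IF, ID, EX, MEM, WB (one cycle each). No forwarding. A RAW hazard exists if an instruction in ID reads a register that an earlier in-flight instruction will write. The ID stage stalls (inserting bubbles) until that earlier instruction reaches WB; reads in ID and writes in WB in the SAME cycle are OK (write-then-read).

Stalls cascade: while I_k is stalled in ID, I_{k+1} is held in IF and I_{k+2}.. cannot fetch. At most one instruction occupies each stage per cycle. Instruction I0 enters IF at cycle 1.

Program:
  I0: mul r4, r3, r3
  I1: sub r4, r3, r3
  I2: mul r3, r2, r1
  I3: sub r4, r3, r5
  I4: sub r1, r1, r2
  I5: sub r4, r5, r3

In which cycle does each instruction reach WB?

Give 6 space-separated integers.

Answer: 5 6 7 10 11 12

Derivation:
I0 mul r4 <- r3,r3: IF@1 ID@2 stall=0 (-) EX@3 MEM@4 WB@5
I1 sub r4 <- r3,r3: IF@2 ID@3 stall=0 (-) EX@4 MEM@5 WB@6
I2 mul r3 <- r2,r1: IF@3 ID@4 stall=0 (-) EX@5 MEM@6 WB@7
I3 sub r4 <- r3,r5: IF@4 ID@5 stall=2 (RAW on I2.r3 (WB@7)) EX@8 MEM@9 WB@10
I4 sub r1 <- r1,r2: IF@5 ID@8 stall=0 (-) EX@9 MEM@10 WB@11
I5 sub r4 <- r5,r3: IF@8 ID@9 stall=0 (-) EX@10 MEM@11 WB@12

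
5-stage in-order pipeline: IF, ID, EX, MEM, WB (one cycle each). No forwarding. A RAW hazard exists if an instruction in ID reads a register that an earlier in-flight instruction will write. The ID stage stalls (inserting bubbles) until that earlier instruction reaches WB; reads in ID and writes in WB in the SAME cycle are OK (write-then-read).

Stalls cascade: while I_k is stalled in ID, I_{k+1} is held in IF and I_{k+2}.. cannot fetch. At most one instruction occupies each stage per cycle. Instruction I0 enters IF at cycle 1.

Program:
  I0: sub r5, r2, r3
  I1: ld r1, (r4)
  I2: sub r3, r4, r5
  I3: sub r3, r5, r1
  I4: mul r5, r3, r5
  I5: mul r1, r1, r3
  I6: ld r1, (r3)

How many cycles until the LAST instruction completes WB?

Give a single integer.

I0 sub r5 <- r2,r3: IF@1 ID@2 stall=0 (-) EX@3 MEM@4 WB@5
I1 ld r1 <- r4: IF@2 ID@3 stall=0 (-) EX@4 MEM@5 WB@6
I2 sub r3 <- r4,r5: IF@3 ID@4 stall=1 (RAW on I0.r5 (WB@5)) EX@6 MEM@7 WB@8
I3 sub r3 <- r5,r1: IF@4 ID@6 stall=0 (-) EX@7 MEM@8 WB@9
I4 mul r5 <- r3,r5: IF@6 ID@7 stall=2 (RAW on I3.r3 (WB@9)) EX@10 MEM@11 WB@12
I5 mul r1 <- r1,r3: IF@7 ID@10 stall=0 (-) EX@11 MEM@12 WB@13
I6 ld r1 <- r3: IF@10 ID@11 stall=0 (-) EX@12 MEM@13 WB@14

Answer: 14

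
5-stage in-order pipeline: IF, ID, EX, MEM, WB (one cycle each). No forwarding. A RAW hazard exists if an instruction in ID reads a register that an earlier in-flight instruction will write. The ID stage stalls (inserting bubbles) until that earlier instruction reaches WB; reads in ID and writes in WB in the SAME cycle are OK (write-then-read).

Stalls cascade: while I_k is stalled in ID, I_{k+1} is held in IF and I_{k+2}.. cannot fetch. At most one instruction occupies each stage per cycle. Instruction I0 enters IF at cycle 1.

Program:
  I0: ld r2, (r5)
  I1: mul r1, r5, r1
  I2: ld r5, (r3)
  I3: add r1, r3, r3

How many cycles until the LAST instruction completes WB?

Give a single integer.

I0 ld r2 <- r5: IF@1 ID@2 stall=0 (-) EX@3 MEM@4 WB@5
I1 mul r1 <- r5,r1: IF@2 ID@3 stall=0 (-) EX@4 MEM@5 WB@6
I2 ld r5 <- r3: IF@3 ID@4 stall=0 (-) EX@5 MEM@6 WB@7
I3 add r1 <- r3,r3: IF@4 ID@5 stall=0 (-) EX@6 MEM@7 WB@8

Answer: 8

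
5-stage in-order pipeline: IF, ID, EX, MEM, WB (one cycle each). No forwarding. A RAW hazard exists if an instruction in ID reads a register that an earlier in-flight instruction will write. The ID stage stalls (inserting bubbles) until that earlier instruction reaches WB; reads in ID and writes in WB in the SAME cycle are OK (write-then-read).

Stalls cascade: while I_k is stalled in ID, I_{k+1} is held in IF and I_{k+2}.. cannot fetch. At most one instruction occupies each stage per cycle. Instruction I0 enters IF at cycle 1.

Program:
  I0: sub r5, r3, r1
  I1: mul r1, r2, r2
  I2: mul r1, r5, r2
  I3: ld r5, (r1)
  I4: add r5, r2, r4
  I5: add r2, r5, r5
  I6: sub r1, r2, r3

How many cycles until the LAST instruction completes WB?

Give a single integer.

Answer: 18

Derivation:
I0 sub r5 <- r3,r1: IF@1 ID@2 stall=0 (-) EX@3 MEM@4 WB@5
I1 mul r1 <- r2,r2: IF@2 ID@3 stall=0 (-) EX@4 MEM@5 WB@6
I2 mul r1 <- r5,r2: IF@3 ID@4 stall=1 (RAW on I0.r5 (WB@5)) EX@6 MEM@7 WB@8
I3 ld r5 <- r1: IF@4 ID@6 stall=2 (RAW on I2.r1 (WB@8)) EX@9 MEM@10 WB@11
I4 add r5 <- r2,r4: IF@6 ID@9 stall=0 (-) EX@10 MEM@11 WB@12
I5 add r2 <- r5,r5: IF@9 ID@10 stall=2 (RAW on I4.r5 (WB@12)) EX@13 MEM@14 WB@15
I6 sub r1 <- r2,r3: IF@10 ID@13 stall=2 (RAW on I5.r2 (WB@15)) EX@16 MEM@17 WB@18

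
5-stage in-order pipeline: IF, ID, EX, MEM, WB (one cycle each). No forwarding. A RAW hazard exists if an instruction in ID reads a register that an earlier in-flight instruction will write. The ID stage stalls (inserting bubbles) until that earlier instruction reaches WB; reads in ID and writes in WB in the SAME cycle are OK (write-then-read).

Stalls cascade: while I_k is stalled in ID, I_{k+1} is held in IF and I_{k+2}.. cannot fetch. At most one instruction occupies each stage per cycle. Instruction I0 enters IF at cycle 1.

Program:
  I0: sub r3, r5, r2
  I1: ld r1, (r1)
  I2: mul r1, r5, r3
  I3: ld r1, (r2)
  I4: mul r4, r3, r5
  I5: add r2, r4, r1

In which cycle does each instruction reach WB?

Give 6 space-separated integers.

Answer: 5 6 8 9 10 13

Derivation:
I0 sub r3 <- r5,r2: IF@1 ID@2 stall=0 (-) EX@3 MEM@4 WB@5
I1 ld r1 <- r1: IF@2 ID@3 stall=0 (-) EX@4 MEM@5 WB@6
I2 mul r1 <- r5,r3: IF@3 ID@4 stall=1 (RAW on I0.r3 (WB@5)) EX@6 MEM@7 WB@8
I3 ld r1 <- r2: IF@4 ID@6 stall=0 (-) EX@7 MEM@8 WB@9
I4 mul r4 <- r3,r5: IF@6 ID@7 stall=0 (-) EX@8 MEM@9 WB@10
I5 add r2 <- r4,r1: IF@7 ID@8 stall=2 (RAW on I4.r4 (WB@10)) EX@11 MEM@12 WB@13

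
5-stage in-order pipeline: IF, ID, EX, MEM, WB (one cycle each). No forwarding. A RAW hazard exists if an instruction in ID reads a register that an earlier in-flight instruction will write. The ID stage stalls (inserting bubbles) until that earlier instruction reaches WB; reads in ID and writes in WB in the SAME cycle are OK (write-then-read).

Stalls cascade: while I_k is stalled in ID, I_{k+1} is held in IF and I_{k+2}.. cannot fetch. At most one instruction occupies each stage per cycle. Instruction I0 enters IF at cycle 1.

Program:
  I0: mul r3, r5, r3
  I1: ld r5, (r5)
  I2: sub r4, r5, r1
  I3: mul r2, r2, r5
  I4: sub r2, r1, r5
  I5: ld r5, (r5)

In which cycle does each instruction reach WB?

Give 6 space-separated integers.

Answer: 5 6 9 10 11 12

Derivation:
I0 mul r3 <- r5,r3: IF@1 ID@2 stall=0 (-) EX@3 MEM@4 WB@5
I1 ld r5 <- r5: IF@2 ID@3 stall=0 (-) EX@4 MEM@5 WB@6
I2 sub r4 <- r5,r1: IF@3 ID@4 stall=2 (RAW on I1.r5 (WB@6)) EX@7 MEM@8 WB@9
I3 mul r2 <- r2,r5: IF@4 ID@7 stall=0 (-) EX@8 MEM@9 WB@10
I4 sub r2 <- r1,r5: IF@7 ID@8 stall=0 (-) EX@9 MEM@10 WB@11
I5 ld r5 <- r5: IF@8 ID@9 stall=0 (-) EX@10 MEM@11 WB@12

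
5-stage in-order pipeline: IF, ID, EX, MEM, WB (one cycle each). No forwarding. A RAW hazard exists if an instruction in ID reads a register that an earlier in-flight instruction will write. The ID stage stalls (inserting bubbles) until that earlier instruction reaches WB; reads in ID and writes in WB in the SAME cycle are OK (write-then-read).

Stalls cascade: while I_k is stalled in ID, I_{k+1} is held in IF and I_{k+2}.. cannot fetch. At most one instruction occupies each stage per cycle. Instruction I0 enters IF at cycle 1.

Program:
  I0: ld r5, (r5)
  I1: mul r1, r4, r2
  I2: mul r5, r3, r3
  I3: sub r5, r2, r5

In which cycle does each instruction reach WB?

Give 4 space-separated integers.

I0 ld r5 <- r5: IF@1 ID@2 stall=0 (-) EX@3 MEM@4 WB@5
I1 mul r1 <- r4,r2: IF@2 ID@3 stall=0 (-) EX@4 MEM@5 WB@6
I2 mul r5 <- r3,r3: IF@3 ID@4 stall=0 (-) EX@5 MEM@6 WB@7
I3 sub r5 <- r2,r5: IF@4 ID@5 stall=2 (RAW on I2.r5 (WB@7)) EX@8 MEM@9 WB@10

Answer: 5 6 7 10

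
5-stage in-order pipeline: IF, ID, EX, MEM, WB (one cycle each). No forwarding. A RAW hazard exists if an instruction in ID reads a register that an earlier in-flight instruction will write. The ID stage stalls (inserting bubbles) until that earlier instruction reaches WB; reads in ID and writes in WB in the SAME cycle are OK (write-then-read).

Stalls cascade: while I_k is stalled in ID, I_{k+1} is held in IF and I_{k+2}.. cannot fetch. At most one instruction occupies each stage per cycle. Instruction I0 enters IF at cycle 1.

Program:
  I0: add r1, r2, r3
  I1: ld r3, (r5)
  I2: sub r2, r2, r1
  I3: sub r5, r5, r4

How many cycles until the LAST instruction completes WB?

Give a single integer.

I0 add r1 <- r2,r3: IF@1 ID@2 stall=0 (-) EX@3 MEM@4 WB@5
I1 ld r3 <- r5: IF@2 ID@3 stall=0 (-) EX@4 MEM@5 WB@6
I2 sub r2 <- r2,r1: IF@3 ID@4 stall=1 (RAW on I0.r1 (WB@5)) EX@6 MEM@7 WB@8
I3 sub r5 <- r5,r4: IF@4 ID@6 stall=0 (-) EX@7 MEM@8 WB@9

Answer: 9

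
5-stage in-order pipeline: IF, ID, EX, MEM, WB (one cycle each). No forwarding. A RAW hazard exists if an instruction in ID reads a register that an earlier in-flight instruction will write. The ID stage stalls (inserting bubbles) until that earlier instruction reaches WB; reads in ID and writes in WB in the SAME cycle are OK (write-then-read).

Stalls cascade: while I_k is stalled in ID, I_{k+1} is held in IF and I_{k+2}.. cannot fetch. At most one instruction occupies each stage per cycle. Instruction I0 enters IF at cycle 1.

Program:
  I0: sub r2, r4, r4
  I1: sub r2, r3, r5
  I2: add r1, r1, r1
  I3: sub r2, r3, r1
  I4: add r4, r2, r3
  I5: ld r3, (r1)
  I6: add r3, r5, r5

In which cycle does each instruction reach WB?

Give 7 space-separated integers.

Answer: 5 6 7 10 13 14 15

Derivation:
I0 sub r2 <- r4,r4: IF@1 ID@2 stall=0 (-) EX@3 MEM@4 WB@5
I1 sub r2 <- r3,r5: IF@2 ID@3 stall=0 (-) EX@4 MEM@5 WB@6
I2 add r1 <- r1,r1: IF@3 ID@4 stall=0 (-) EX@5 MEM@6 WB@7
I3 sub r2 <- r3,r1: IF@4 ID@5 stall=2 (RAW on I2.r1 (WB@7)) EX@8 MEM@9 WB@10
I4 add r4 <- r2,r3: IF@5 ID@8 stall=2 (RAW on I3.r2 (WB@10)) EX@11 MEM@12 WB@13
I5 ld r3 <- r1: IF@8 ID@11 stall=0 (-) EX@12 MEM@13 WB@14
I6 add r3 <- r5,r5: IF@11 ID@12 stall=0 (-) EX@13 MEM@14 WB@15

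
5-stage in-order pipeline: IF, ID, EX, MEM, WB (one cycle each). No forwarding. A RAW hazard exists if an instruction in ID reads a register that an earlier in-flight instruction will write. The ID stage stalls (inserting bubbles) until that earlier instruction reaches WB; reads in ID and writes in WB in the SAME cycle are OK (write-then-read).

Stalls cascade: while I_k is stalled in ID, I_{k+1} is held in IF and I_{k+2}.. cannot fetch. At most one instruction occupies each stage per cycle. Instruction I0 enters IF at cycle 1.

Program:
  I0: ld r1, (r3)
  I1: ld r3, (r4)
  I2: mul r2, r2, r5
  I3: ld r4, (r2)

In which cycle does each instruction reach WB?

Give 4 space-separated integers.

Answer: 5 6 7 10

Derivation:
I0 ld r1 <- r3: IF@1 ID@2 stall=0 (-) EX@3 MEM@4 WB@5
I1 ld r3 <- r4: IF@2 ID@3 stall=0 (-) EX@4 MEM@5 WB@6
I2 mul r2 <- r2,r5: IF@3 ID@4 stall=0 (-) EX@5 MEM@6 WB@7
I3 ld r4 <- r2: IF@4 ID@5 stall=2 (RAW on I2.r2 (WB@7)) EX@8 MEM@9 WB@10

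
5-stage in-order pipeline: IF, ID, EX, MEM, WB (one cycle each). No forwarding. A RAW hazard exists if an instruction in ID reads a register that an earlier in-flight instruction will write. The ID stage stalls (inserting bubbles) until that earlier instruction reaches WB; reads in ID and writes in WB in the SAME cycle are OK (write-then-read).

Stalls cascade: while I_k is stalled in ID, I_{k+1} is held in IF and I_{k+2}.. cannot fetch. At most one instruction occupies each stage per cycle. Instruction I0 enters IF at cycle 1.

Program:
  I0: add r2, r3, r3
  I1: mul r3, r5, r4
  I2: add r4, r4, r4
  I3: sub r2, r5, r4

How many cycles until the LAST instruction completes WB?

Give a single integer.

I0 add r2 <- r3,r3: IF@1 ID@2 stall=0 (-) EX@3 MEM@4 WB@5
I1 mul r3 <- r5,r4: IF@2 ID@3 stall=0 (-) EX@4 MEM@5 WB@6
I2 add r4 <- r4,r4: IF@3 ID@4 stall=0 (-) EX@5 MEM@6 WB@7
I3 sub r2 <- r5,r4: IF@4 ID@5 stall=2 (RAW on I2.r4 (WB@7)) EX@8 MEM@9 WB@10

Answer: 10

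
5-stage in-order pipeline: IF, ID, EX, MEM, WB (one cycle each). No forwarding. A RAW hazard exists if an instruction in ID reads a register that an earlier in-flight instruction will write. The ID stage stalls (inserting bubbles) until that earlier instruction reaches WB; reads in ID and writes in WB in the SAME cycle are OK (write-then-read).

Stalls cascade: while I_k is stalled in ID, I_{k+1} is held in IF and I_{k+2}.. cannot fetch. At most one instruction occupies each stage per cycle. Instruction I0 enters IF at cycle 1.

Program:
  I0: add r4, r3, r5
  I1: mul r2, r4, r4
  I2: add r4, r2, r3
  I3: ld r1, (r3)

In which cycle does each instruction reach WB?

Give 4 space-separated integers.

Answer: 5 8 11 12

Derivation:
I0 add r4 <- r3,r5: IF@1 ID@2 stall=0 (-) EX@3 MEM@4 WB@5
I1 mul r2 <- r4,r4: IF@2 ID@3 stall=2 (RAW on I0.r4 (WB@5)) EX@6 MEM@7 WB@8
I2 add r4 <- r2,r3: IF@3 ID@6 stall=2 (RAW on I1.r2 (WB@8)) EX@9 MEM@10 WB@11
I3 ld r1 <- r3: IF@6 ID@9 stall=0 (-) EX@10 MEM@11 WB@12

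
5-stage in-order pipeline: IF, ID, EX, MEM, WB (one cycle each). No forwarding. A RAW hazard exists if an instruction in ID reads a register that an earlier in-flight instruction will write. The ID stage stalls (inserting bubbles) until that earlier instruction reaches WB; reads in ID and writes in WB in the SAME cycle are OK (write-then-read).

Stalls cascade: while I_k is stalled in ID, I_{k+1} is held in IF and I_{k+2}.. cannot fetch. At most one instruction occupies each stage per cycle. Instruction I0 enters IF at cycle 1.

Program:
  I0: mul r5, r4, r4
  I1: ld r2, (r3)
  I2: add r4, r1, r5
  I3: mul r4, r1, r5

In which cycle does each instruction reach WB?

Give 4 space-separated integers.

Answer: 5 6 8 9

Derivation:
I0 mul r5 <- r4,r4: IF@1 ID@2 stall=0 (-) EX@3 MEM@4 WB@5
I1 ld r2 <- r3: IF@2 ID@3 stall=0 (-) EX@4 MEM@5 WB@6
I2 add r4 <- r1,r5: IF@3 ID@4 stall=1 (RAW on I0.r5 (WB@5)) EX@6 MEM@7 WB@8
I3 mul r4 <- r1,r5: IF@4 ID@6 stall=0 (-) EX@7 MEM@8 WB@9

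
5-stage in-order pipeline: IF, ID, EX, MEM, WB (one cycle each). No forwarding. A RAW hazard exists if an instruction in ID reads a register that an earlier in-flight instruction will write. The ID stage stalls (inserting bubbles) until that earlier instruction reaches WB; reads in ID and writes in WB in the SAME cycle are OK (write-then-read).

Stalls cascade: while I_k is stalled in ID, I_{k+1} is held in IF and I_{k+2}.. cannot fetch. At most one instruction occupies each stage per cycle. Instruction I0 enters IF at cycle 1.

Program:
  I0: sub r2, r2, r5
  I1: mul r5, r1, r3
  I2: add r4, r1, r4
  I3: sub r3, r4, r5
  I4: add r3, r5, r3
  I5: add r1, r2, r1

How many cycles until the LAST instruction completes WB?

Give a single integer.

Answer: 14

Derivation:
I0 sub r2 <- r2,r5: IF@1 ID@2 stall=0 (-) EX@3 MEM@4 WB@5
I1 mul r5 <- r1,r3: IF@2 ID@3 stall=0 (-) EX@4 MEM@5 WB@6
I2 add r4 <- r1,r4: IF@3 ID@4 stall=0 (-) EX@5 MEM@6 WB@7
I3 sub r3 <- r4,r5: IF@4 ID@5 stall=2 (RAW on I2.r4 (WB@7)) EX@8 MEM@9 WB@10
I4 add r3 <- r5,r3: IF@5 ID@8 stall=2 (RAW on I3.r3 (WB@10)) EX@11 MEM@12 WB@13
I5 add r1 <- r2,r1: IF@8 ID@11 stall=0 (-) EX@12 MEM@13 WB@14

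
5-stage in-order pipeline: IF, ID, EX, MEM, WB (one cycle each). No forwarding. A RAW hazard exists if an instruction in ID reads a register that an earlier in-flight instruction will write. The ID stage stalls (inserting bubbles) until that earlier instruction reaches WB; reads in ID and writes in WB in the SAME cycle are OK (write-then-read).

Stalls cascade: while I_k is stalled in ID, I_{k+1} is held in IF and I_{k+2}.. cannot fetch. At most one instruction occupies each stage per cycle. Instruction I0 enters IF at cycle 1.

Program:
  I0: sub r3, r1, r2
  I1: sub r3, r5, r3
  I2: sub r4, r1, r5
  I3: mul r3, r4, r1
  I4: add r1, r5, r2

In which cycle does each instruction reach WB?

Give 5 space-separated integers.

I0 sub r3 <- r1,r2: IF@1 ID@2 stall=0 (-) EX@3 MEM@4 WB@5
I1 sub r3 <- r5,r3: IF@2 ID@3 stall=2 (RAW on I0.r3 (WB@5)) EX@6 MEM@7 WB@8
I2 sub r4 <- r1,r5: IF@3 ID@6 stall=0 (-) EX@7 MEM@8 WB@9
I3 mul r3 <- r4,r1: IF@6 ID@7 stall=2 (RAW on I2.r4 (WB@9)) EX@10 MEM@11 WB@12
I4 add r1 <- r5,r2: IF@7 ID@10 stall=0 (-) EX@11 MEM@12 WB@13

Answer: 5 8 9 12 13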